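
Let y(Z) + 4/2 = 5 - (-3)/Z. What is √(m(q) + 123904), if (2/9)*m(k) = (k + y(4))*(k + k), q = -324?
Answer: √1057753 ≈ 1028.5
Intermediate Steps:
y(Z) = 3 + 3/Z (y(Z) = -2 + (5 - (-3)/Z) = -2 + (5 + 3/Z) = 3 + 3/Z)
m(k) = 9*k*(15/4 + k) (m(k) = 9*((k + (3 + 3/4))*(k + k))/2 = 9*((k + (3 + 3*(¼)))*(2*k))/2 = 9*((k + (3 + ¾))*(2*k))/2 = 9*((k + 15/4)*(2*k))/2 = 9*((15/4 + k)*(2*k))/2 = 9*(2*k*(15/4 + k))/2 = 9*k*(15/4 + k))
√(m(q) + 123904) = √((9/4)*(-324)*(15 + 4*(-324)) + 123904) = √((9/4)*(-324)*(15 - 1296) + 123904) = √((9/4)*(-324)*(-1281) + 123904) = √(933849 + 123904) = √1057753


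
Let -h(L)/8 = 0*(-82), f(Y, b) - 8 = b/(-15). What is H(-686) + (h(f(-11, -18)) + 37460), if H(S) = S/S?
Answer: 37461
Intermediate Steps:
f(Y, b) = 8 - b/15 (f(Y, b) = 8 + b/(-15) = 8 + b*(-1/15) = 8 - b/15)
h(L) = 0 (h(L) = -0*(-82) = -8*0 = 0)
H(S) = 1
H(-686) + (h(f(-11, -18)) + 37460) = 1 + (0 + 37460) = 1 + 37460 = 37461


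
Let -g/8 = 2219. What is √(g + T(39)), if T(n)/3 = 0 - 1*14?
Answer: I*√17794 ≈ 133.39*I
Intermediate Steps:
g = -17752 (g = -8*2219 = -17752)
T(n) = -42 (T(n) = 3*(0 - 1*14) = 3*(0 - 14) = 3*(-14) = -42)
√(g + T(39)) = √(-17752 - 42) = √(-17794) = I*√17794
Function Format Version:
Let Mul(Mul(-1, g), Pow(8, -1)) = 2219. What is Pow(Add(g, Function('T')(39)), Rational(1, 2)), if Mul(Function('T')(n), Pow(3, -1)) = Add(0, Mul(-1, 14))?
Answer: Mul(I, Pow(17794, Rational(1, 2))) ≈ Mul(133.39, I)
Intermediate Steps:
g = -17752 (g = Mul(-8, 2219) = -17752)
Function('T')(n) = -42 (Function('T')(n) = Mul(3, Add(0, Mul(-1, 14))) = Mul(3, Add(0, -14)) = Mul(3, -14) = -42)
Pow(Add(g, Function('T')(39)), Rational(1, 2)) = Pow(Add(-17752, -42), Rational(1, 2)) = Pow(-17794, Rational(1, 2)) = Mul(I, Pow(17794, Rational(1, 2)))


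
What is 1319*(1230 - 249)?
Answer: 1293939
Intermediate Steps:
1319*(1230 - 249) = 1319*981 = 1293939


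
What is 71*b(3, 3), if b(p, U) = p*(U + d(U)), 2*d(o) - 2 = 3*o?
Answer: 3621/2 ≈ 1810.5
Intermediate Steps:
d(o) = 1 + 3*o/2 (d(o) = 1 + (3*o)/2 = 1 + 3*o/2)
b(p, U) = p*(1 + 5*U/2) (b(p, U) = p*(U + (1 + 3*U/2)) = p*(1 + 5*U/2))
71*b(3, 3) = 71*((1/2)*3*(2 + 5*3)) = 71*((1/2)*3*(2 + 15)) = 71*((1/2)*3*17) = 71*(51/2) = 3621/2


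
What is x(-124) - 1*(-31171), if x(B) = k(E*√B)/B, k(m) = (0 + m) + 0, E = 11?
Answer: 31171 - 11*I*√31/62 ≈ 31171.0 - 0.98783*I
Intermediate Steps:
k(m) = m (k(m) = m + 0 = m)
x(B) = 11/√B (x(B) = (11*√B)/B = 11/√B)
x(-124) - 1*(-31171) = 11/√(-124) - 1*(-31171) = 11*(-I*√31/62) + 31171 = -11*I*√31/62 + 31171 = 31171 - 11*I*√31/62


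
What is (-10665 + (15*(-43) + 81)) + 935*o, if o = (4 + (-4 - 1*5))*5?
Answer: -34604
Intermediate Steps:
o = -25 (o = (4 + (-4 - 5))*5 = (4 - 9)*5 = -5*5 = -25)
(-10665 + (15*(-43) + 81)) + 935*o = (-10665 + (15*(-43) + 81)) + 935*(-25) = (-10665 + (-645 + 81)) - 23375 = (-10665 - 564) - 23375 = -11229 - 23375 = -34604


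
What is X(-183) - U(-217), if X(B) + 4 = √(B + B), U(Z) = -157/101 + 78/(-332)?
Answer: -37063/16766 + I*√366 ≈ -2.2106 + 19.131*I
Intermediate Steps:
U(Z) = -30001/16766 (U(Z) = -157*1/101 + 78*(-1/332) = -157/101 - 39/166 = -30001/16766)
X(B) = -4 + √2*√B (X(B) = -4 + √(B + B) = -4 + √(2*B) = -4 + √2*√B)
X(-183) - U(-217) = (-4 + √2*√(-183)) - 1*(-30001/16766) = (-4 + √2*(I*√183)) + 30001/16766 = (-4 + I*√366) + 30001/16766 = -37063/16766 + I*√366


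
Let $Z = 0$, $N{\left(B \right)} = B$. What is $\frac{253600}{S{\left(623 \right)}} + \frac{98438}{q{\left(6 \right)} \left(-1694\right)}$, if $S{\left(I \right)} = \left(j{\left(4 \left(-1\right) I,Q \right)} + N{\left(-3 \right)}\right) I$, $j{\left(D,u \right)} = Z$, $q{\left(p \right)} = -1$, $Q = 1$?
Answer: $- \frac{17544127}{226149} \approx -77.578$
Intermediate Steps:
$j{\left(D,u \right)} = 0$
$S{\left(I \right)} = - 3 I$ ($S{\left(I \right)} = \left(0 - 3\right) I = - 3 I$)
$\frac{253600}{S{\left(623 \right)}} + \frac{98438}{q{\left(6 \right)} \left(-1694\right)} = \frac{253600}{\left(-3\right) 623} + \frac{98438}{\left(-1\right) \left(-1694\right)} = \frac{253600}{-1869} + \frac{98438}{1694} = 253600 \left(- \frac{1}{1869}\right) + 98438 \cdot \frac{1}{1694} = - \frac{253600}{1869} + \frac{49219}{847} = - \frac{17544127}{226149}$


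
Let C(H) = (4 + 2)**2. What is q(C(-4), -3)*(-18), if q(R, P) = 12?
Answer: -216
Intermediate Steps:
C(H) = 36 (C(H) = 6**2 = 36)
q(C(-4), -3)*(-18) = 12*(-18) = -216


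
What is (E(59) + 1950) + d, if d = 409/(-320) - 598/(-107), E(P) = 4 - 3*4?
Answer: 66641677/34240 ≈ 1946.3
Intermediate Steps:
E(P) = -8 (E(P) = 4 - 12 = -8)
d = 147597/34240 (d = 409*(-1/320) - 598*(-1/107) = -409/320 + 598/107 = 147597/34240 ≈ 4.3107)
(E(59) + 1950) + d = (-8 + 1950) + 147597/34240 = 1942 + 147597/34240 = 66641677/34240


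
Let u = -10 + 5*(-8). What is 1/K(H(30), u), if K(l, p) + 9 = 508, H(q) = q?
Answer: 1/499 ≈ 0.0020040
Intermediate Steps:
u = -50 (u = -10 - 40 = -50)
K(l, p) = 499 (K(l, p) = -9 + 508 = 499)
1/K(H(30), u) = 1/499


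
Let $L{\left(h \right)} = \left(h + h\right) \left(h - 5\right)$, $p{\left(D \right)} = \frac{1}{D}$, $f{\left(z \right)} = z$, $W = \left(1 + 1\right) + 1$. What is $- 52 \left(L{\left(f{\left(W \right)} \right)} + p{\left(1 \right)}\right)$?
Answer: $572$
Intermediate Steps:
$W = 3$ ($W = 2 + 1 = 3$)
$L{\left(h \right)} = 2 h \left(-5 + h\right)$
$- 52 \left(L{\left(f{\left(W \right)} \right)} + p{\left(1 \right)}\right) = - 52 \left(2 \cdot 3 \left(-5 + 3\right) + 1^{-1}\right) = - 52 \left(2 \cdot 3 \left(-2\right) + 1\right) = - 52 \left(-12 + 1\right) = \left(-52\right) \left(-11\right) = 572$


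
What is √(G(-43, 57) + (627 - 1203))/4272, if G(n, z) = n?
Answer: I*√619/4272 ≈ 0.0058239*I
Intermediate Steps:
√(G(-43, 57) + (627 - 1203))/4272 = √(-43 + (627 - 1203))/4272 = √(-43 - 576)*(1/4272) = √(-619)*(1/4272) = (I*√619)*(1/4272) = I*√619/4272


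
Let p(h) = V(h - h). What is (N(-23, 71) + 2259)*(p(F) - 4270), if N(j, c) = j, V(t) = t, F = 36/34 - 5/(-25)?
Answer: -9547720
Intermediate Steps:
F = 107/85 (F = 36*(1/34) - 5*(-1/25) = 18/17 + ⅕ = 107/85 ≈ 1.2588)
p(h) = 0 (p(h) = h - h = 0)
(N(-23, 71) + 2259)*(p(F) - 4270) = (-23 + 2259)*(0 - 4270) = 2236*(-4270) = -9547720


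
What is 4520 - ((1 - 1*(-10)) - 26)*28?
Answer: 4940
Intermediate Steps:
4520 - ((1 - 1*(-10)) - 26)*28 = 4520 - ((1 + 10) - 26)*28 = 4520 - (11 - 26)*28 = 4520 - (-15)*28 = 4520 - 1*(-420) = 4520 + 420 = 4940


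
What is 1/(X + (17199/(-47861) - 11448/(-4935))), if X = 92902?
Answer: 78731345/7314453758411 ≈ 1.0764e-5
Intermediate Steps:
1/(X + (17199/(-47861) - 11448/(-4935))) = 1/(92902 + (17199/(-47861) - 11448/(-4935))) = 1/(92902 + (17199*(-1/47861) - 11448*(-1/4935))) = 1/(92902 + (-17199/47861 + 3816/1645)) = 1/(92902 + 154345221/78731345) = 1/(7314453758411/78731345) = 78731345/7314453758411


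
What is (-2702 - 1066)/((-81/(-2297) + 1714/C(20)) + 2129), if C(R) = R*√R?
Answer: -84653659095648000/47828031844048159 + 340756149475680*√5/47828031844048159 ≈ -1.7540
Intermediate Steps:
C(R) = R^(3/2)
(-2702 - 1066)/((-81/(-2297) + 1714/C(20)) + 2129) = (-2702 - 1066)/((-81/(-2297) + 1714/(20^(3/2))) + 2129) = -3768/((-81*(-1/2297) + 1714/((40*√5))) + 2129) = -3768/((81/2297 + 1714*(√5/200)) + 2129) = -3768/((81/2297 + 857*√5/100) + 2129) = -3768/(4890394/2297 + 857*√5/100)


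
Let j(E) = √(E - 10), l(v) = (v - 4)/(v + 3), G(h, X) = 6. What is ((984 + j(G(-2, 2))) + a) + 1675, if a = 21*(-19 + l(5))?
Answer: 18101/8 + 2*I ≈ 2262.6 + 2.0*I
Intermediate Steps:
l(v) = (-4 + v)/(3 + v)
j(E) = √(-10 + E)
a = -3171/8 (a = 21*(-19 + (-4 + 5)/(3 + 5)) = 21*(-19 + 1/8) = 21*(-19 + (⅛)*1) = 21*(-19 + ⅛) = 21*(-151/8) = -3171/8 ≈ -396.38)
((984 + j(G(-2, 2))) + a) + 1675 = ((984 + √(-10 + 6)) - 3171/8) + 1675 = ((984 + √(-4)) - 3171/8) + 1675 = ((984 + 2*I) - 3171/8) + 1675 = (4701/8 + 2*I) + 1675 = 18101/8 + 2*I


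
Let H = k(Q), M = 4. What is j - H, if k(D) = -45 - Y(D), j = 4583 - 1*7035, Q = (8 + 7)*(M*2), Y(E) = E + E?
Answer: -2167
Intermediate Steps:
Y(E) = 2*E
Q = 120 (Q = (8 + 7)*(4*2) = 15*8 = 120)
j = -2452 (j = 4583 - 7035 = -2452)
k(D) = -45 - 2*D
H = -285 (H = -45 - 2*120 = -45 - 240 = -285)
j - H = -2452 - 1*(-285) = -2452 + 285 = -2167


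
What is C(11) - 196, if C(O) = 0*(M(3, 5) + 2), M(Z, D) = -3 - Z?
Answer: -196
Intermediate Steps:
C(O) = 0 (C(O) = 0*((-3 - 1*3) + 2) = 0*((-3 - 3) + 2) = 0*(-6 + 2) = 0*(-4) = 0)
C(11) - 196 = 0 - 196 = -196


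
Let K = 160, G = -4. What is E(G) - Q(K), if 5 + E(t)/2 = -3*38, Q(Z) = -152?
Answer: -86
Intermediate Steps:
E(t) = -238 (E(t) = -10 + 2*(-3*38) = -10 + 2*(-114) = -10 - 228 = -238)
E(G) - Q(K) = -238 - 1*(-152) = -238 + 152 = -86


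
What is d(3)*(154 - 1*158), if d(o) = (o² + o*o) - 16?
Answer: -8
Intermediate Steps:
d(o) = -16 + 2*o² (d(o) = (o² + o²) - 16 = 2*o² - 16 = -16 + 2*o²)
d(3)*(154 - 1*158) = (-16 + 2*3²)*(154 - 1*158) = (-16 + 2*9)*(154 - 158) = (-16 + 18)*(-4) = 2*(-4) = -8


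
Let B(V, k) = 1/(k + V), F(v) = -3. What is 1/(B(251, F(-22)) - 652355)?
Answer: -248/161784039 ≈ -1.5329e-6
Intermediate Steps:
B(V, k) = 1/(V + k)
1/(B(251, F(-22)) - 652355) = 1/(1/(251 - 3) - 652355) = 1/(1/248 - 652355) = 1/(-161784039/248) = -248/161784039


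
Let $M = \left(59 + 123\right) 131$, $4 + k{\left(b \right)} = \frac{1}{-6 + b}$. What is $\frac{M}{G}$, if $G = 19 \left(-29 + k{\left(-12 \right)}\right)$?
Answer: $- \frac{61308}{1615} \approx -37.962$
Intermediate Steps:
$k{\left(b \right)} = -4 + \frac{1}{-6 + b}$
$M = 23842$ ($M = 182 \cdot 131 = 23842$)
$G = - \frac{11305}{18}$ ($G = 19 \left(-29 + \frac{25 - -48}{-6 - 12}\right) = 19 \left(-29 + \frac{25 + 48}{-18}\right) = 19 \left(-29 - \frac{73}{18}\right) = 19 \left(- \frac{595}{18}\right) = - \frac{11305}{18} \approx -628.06$)
$\frac{M}{G} = \frac{23842}{- \frac{11305}{18}} = 23842 \left(- \frac{18}{11305}\right) = - \frac{61308}{1615}$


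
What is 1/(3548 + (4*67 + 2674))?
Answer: 1/6490 ≈ 0.00015408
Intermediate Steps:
1/(3548 + (4*67 + 2674)) = 1/(3548 + (268 + 2674)) = 1/(3548 + 2942) = 1/6490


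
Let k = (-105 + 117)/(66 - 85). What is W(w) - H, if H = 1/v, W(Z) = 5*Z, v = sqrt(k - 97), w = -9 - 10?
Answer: -95 + I*sqrt(35245)/1855 ≈ -95.0 + 0.10121*I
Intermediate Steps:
k = -12/19 (k = 12/(-19) = 12*(-1/19) = -12/19 ≈ -0.63158)
w = -19
v = I*sqrt(35245)/19 (v = sqrt(-12/19 - 97) = sqrt(-1855/19) = I*sqrt(35245)/19 ≈ 9.8809*I)
H = -I*sqrt(35245)/1855 (H = 1/(I*sqrt(35245)/19) = -I*sqrt(35245)/1855 ≈ -0.10121*I)
W(w) - H = 5*(-19) - (-1)*I*sqrt(35245)/1855 = -95 + I*sqrt(35245)/1855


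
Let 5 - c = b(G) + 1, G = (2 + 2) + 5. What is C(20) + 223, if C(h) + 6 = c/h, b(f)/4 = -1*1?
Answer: 1087/5 ≈ 217.40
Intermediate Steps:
G = 9 (G = 4 + 5 = 9)
b(f) = -4 (b(f) = 4*(-1*1) = 4*(-1) = -4)
c = 8 (c = 5 - (-4 + 1) = 5 - 1*(-3) = 5 + 3 = 8)
C(h) = -6 + 8/h
C(20) + 223 = (-6 + 8/20) + 223 = (-6 + 8*(1/20)) + 223 = (-6 + ⅖) + 223 = -28/5 + 223 = 1087/5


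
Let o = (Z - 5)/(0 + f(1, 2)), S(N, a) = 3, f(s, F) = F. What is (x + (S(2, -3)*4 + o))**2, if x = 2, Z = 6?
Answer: 841/4 ≈ 210.25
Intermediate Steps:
o = 1/2 (o = (6 - 5)/(0 + 2) = 1/2 ≈ 0.50000)
(x + (S(2, -3)*4 + o))**2 = (2 + (3*4 + 1/2))**2 = (2 + (12 + 1/2))**2 = (2 + 25/2)**2 = (29/2)**2 = 841/4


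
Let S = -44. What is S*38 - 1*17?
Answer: -1689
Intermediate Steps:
S*38 - 1*17 = -44*38 - 1*17 = -1672 - 17 = -1689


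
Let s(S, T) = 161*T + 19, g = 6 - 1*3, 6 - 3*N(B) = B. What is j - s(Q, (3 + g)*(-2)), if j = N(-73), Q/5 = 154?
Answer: 5818/3 ≈ 1939.3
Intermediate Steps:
N(B) = 2 - B/3
g = 3 (g = 6 - 3 = 3)
Q = 770 (Q = 5*154 = 770)
s(S, T) = 19 + 161*T
j = 79/3 (j = 2 - ⅓*(-73) = 2 + 73/3 = 79/3 ≈ 26.333)
j - s(Q, (3 + g)*(-2)) = 79/3 - (19 + 161*((3 + 3)*(-2))) = 79/3 - (19 + 161*(6*(-2))) = 79/3 - (19 + 161*(-12)) = 79/3 - (19 - 1932) = 79/3 - 1*(-1913) = 79/3 + 1913 = 5818/3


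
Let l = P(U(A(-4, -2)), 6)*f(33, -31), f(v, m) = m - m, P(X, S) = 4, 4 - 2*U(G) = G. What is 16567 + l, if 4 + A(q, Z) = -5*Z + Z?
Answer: 16567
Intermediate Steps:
A(q, Z) = -4 - 4*Z (A(q, Z) = -4 + (-5*Z + Z) = -4 - 4*Z)
U(G) = 2 - G/2
f(v, m) = 0
l = 0 (l = 4*0 = 0)
16567 + l = 16567 + 0 = 16567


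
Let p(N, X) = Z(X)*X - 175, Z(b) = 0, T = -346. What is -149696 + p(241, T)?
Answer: -149871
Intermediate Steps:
p(N, X) = -175 (p(N, X) = 0*X - 175 = 0 - 175 = -175)
-149696 + p(241, T) = -149696 - 175 = -149871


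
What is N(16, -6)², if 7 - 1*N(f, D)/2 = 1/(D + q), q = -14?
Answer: 19881/100 ≈ 198.81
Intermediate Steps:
N(f, D) = 14 - 2/(-14 + D) (N(f, D) = 14 - 2/(D - 14) = 14 - 2/(-14 + D))
N(16, -6)² = (2*(-99 + 7*(-6))/(-14 - 6))² = (2*(-99 - 42)/(-20))² = (2*(-1/20)*(-141))² = (141/10)² = 19881/100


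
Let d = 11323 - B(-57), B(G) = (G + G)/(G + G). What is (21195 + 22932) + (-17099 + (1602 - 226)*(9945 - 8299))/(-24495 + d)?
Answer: 579037174/13173 ≈ 43956.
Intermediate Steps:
B(G) = 1 (B(G) = (2*G)/((2*G)) = (2*G)*(1/(2*G)) = 1)
d = 11322 (d = 11323 - 1*1 = 11323 - 1 = 11322)
(21195 + 22932) + (-17099 + (1602 - 226)*(9945 - 8299))/(-24495 + d) = (21195 + 22932) + (-17099 + (1602 - 226)*(9945 - 8299))/(-24495 + 11322) = 44127 + (-17099 + 1376*1646)/(-13173) = 44127 + (-17099 + 2264896)*(-1/13173) = 44127 + 2247797*(-1/13173) = 44127 - 2247797/13173 = 579037174/13173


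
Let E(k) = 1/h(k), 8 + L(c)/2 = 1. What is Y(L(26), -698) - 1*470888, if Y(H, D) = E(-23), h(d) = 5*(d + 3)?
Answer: -47088801/100 ≈ -4.7089e+5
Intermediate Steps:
h(d) = 15 + 5*d (h(d) = 5*(3 + d) = 15 + 5*d)
L(c) = -14 (L(c) = -16 + 2*1 = -16 + 2 = -14)
E(k) = 1/(15 + 5*k)
Y(H, D) = -1/100 (Y(H, D) = 1/(5*(3 - 23)) = (⅕)/(-20) = (⅕)*(-1/20) = -1/100)
Y(L(26), -698) - 1*470888 = -1/100 - 1*470888 = -1/100 - 470888 = -47088801/100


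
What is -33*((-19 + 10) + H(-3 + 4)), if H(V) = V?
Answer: 264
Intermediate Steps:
-33*((-19 + 10) + H(-3 + 4)) = -33*((-19 + 10) + (-3 + 4)) = -33*(-9 + 1) = -33*(-8) = 264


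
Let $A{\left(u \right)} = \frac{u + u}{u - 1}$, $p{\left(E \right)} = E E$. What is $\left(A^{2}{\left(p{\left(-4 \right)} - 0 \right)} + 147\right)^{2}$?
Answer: $\frac{1162741801}{50625} \approx 22968.0$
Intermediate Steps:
$p{\left(E \right)} = E^{2}$
$A{\left(u \right)} = \frac{2 u}{-1 + u}$
$\left(A^{2}{\left(p{\left(-4 \right)} - 0 \right)} + 147\right)^{2} = \left(\left(\frac{2 \left(\left(-4\right)^{2} - 0\right)}{-1 + \left(\left(-4\right)^{2} - 0\right)}\right)^{2} + 147\right)^{2} = \left(\left(\frac{2 \left(16 + 0\right)}{-1 + \left(16 + 0\right)}\right)^{2} + 147\right)^{2} = \left(\left(2 \cdot 16 \frac{1}{-1 + 16}\right)^{2} + 147\right)^{2} = \left(\left(2 \cdot 16 \cdot \frac{1}{15}\right)^{2} + 147\right)^{2} = \left(\left(\frac{32}{15}\right)^{2} + 147\right)^{2} = \left(\frac{1024}{225} + 147\right)^{2} = \left(\frac{34099}{225}\right)^{2} = \frac{1162741801}{50625}$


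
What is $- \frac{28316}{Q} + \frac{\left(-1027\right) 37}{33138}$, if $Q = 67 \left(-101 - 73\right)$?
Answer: $\frac{82557211}{64387134} \approx 1.2822$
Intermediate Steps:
$Q = -11658$ ($Q = 67 \left(-101 - 73\right) = 67 \left(-174\right) = -11658$)
$- \frac{28316}{Q} + \frac{\left(-1027\right) 37}{33138} = - \frac{28316}{-11658} + \frac{\left(-1027\right) 37}{33138} = \left(-28316\right) \left(- \frac{1}{11658}\right) - \frac{37999}{33138} = \frac{14158}{5829} - \frac{37999}{33138} = \frac{82557211}{64387134}$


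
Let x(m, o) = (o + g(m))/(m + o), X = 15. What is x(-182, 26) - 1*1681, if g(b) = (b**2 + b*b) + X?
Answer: -328525/156 ≈ -2105.9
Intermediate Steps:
g(b) = 15 + 2*b**2 (g(b) = (b**2 + b*b) + 15 = (b**2 + b**2) + 15 = 2*b**2 + 15 = 15 + 2*b**2)
x(m, o) = (15 + o + 2*m**2)/(m + o) (x(m, o) = (o + (15 + 2*m**2))/(m + o) = (15 + o + 2*m**2)/(m + o))
x(-182, 26) - 1*1681 = (15 + 26 + 2*(-182)**2)/(-182 + 26) - 1*1681 = (15 + 26 + 2*33124)/(-156) - 1681 = -(15 + 26 + 66248)/156 - 1681 = -1/156*66289 - 1681 = -66289/156 - 1681 = -328525/156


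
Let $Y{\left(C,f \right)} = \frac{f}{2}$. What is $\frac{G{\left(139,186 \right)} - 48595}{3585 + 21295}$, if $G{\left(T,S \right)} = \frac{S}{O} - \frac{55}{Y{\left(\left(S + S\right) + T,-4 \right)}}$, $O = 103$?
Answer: $- \frac{10004533}{5125280} \approx -1.952$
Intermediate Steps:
$Y{\left(C,f \right)} = \frac{f}{2}$ ($Y{\left(C,f \right)} = f \frac{1}{2} = \frac{f}{2}$)
$G{\left(T,S \right)} = \frac{55}{2} + \frac{S}{103}$ ($G{\left(T,S \right)} = \frac{S}{103} - \frac{55}{\frac{1}{2} \left(-4\right)} = S \frac{1}{103} - \frac{55}{-2} = \frac{S}{103} - - \frac{55}{2} = \frac{S}{103} + \frac{55}{2} = \frac{55}{2} + \frac{S}{103}$)
$\frac{G{\left(139,186 \right)} - 48595}{3585 + 21295} = \frac{\left(\frac{55}{2} + \frac{1}{103} \cdot 186\right) - 48595}{3585 + 21295} = \frac{\left(\frac{55}{2} + \frac{186}{103}\right) - 48595}{24880} = \left(\frac{6037}{206} - 48595\right) \frac{1}{24880} = \left(- \frac{10004533}{206}\right) \frac{1}{24880} = - \frac{10004533}{5125280}$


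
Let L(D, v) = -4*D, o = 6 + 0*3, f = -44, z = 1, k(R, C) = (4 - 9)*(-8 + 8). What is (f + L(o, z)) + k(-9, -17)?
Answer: -68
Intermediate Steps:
k(R, C) = 0 (k(R, C) = -5*0 = 0)
o = 6 (o = 6 + 0 = 6)
(f + L(o, z)) + k(-9, -17) = (-44 - 4*6) + 0 = (-44 - 24) + 0 = -68 + 0 = -68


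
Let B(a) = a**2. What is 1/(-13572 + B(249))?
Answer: 1/48429 ≈ 2.0649e-5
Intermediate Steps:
1/(-13572 + B(249)) = 1/(-13572 + 249**2) = 1/(-13572 + 62001) = 1/48429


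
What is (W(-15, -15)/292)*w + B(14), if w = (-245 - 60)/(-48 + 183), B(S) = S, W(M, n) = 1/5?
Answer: 551819/39420 ≈ 13.998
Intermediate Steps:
W(M, n) = ⅕
w = -61/27 (w = -305/135 = -305*1/135 = -61/27 ≈ -2.2593)
(W(-15, -15)/292)*w + B(14) = ((⅕)/292)*(-61/27) + 14 = ((⅕)*(1/292))*(-61/27) + 14 = (1/1460)*(-61/27) + 14 = -61/39420 + 14 = 551819/39420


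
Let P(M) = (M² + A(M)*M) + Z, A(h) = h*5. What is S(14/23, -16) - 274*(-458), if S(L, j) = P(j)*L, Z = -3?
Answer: 2907778/23 ≈ 1.2643e+5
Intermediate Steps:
A(h) = 5*h
P(M) = -3 + 6*M² (P(M) = (M² + (5*M)*M) - 3 = (M² + 5*M²) - 3 = 6*M² - 3 = -3 + 6*M²)
S(L, j) = L*(-3 + 6*j²) (S(L, j) = (-3 + 6*j²)*L = L*(-3 + 6*j²))
S(14/23, -16) - 274*(-458) = 3*(14/23)*(-1 + 2*(-16)²) - 274*(-458) = 3*(14*(1/23))*(-1 + 2*256) + 125492 = 3*(14/23)*(-1 + 512) + 125492 = 3*(14/23)*511 + 125492 = 21462/23 + 125492 = 2907778/23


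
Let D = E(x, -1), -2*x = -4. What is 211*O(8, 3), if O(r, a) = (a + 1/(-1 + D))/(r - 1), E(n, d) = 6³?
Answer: 136306/1505 ≈ 90.569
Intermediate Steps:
x = 2 (x = -½*(-4) = 2)
E(n, d) = 216
D = 216
O(r, a) = (1/215 + a)/(-1 + r) (O(r, a) = (a + 1/(-1 + 216))/(r - 1) = (a + 1/215)/(-1 + r) = (1/215 + a)/(-1 + r))
211*O(8, 3) = 211*((1/215 + 3)/(-1 + 8)) = 211*((646/215)/7) = 211*((⅐)*(646/215)) = 211*(646/1505) = 136306/1505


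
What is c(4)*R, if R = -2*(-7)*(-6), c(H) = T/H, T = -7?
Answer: 147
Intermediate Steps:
c(H) = -7/H
R = -84 (R = 14*(-6) = -84)
c(4)*R = -7/4*(-84) = 147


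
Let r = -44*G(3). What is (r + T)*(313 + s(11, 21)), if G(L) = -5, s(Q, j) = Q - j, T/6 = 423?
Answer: 835674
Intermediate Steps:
T = 2538 (T = 6*423 = 2538)
r = 220 (r = -44*(-5) = 220)
(r + T)*(313 + s(11, 21)) = (220 + 2538)*(313 + (11 - 1*21)) = 2758*(313 + (11 - 21)) = 2758*(313 - 10) = 2758*303 = 835674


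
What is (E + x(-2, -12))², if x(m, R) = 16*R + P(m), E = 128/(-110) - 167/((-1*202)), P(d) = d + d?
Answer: 4758082777809/123432100 ≈ 38548.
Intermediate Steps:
P(d) = 2*d
E = -3743/11110 (E = 128*(-1/110) - 167/(-202) = -64/55 - 167*(-1/202) = -64/55 + 167/202 = -3743/11110 ≈ -0.33690)
x(m, R) = 2*m + 16*R (x(m, R) = 16*R + 2*m = 2*m + 16*R)
(E + x(-2, -12))² = (-3743/11110 + (2*(-2) + 16*(-12)))² = (-3743/11110 + (-4 - 192))² = (-3743/11110 - 196)² = (-2181303/11110)² = 4758082777809/123432100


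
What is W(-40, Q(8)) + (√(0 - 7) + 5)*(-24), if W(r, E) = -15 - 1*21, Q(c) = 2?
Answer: -156 - 24*I*√7 ≈ -156.0 - 63.498*I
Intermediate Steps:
W(r, E) = -36 (W(r, E) = -15 - 21 = -36)
W(-40, Q(8)) + (√(0 - 7) + 5)*(-24) = -36 + (√(0 - 7) + 5)*(-24) = -36 + (√(-7) + 5)*(-24) = -36 + (I*√7 + 5)*(-24) = -36 + (5 + I*√7)*(-24) = -36 + (-120 - 24*I*√7) = -156 - 24*I*√7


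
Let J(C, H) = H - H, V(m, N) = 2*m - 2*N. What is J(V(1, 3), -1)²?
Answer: 0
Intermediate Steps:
V(m, N) = -2*N + 2*m
J(C, H) = 0
J(V(1, 3), -1)² = 0² = 0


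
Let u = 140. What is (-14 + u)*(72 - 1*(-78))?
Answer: 18900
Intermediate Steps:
(-14 + u)*(72 - 1*(-78)) = (-14 + 140)*(72 - 1*(-78)) = 126*(72 + 78) = 126*150 = 18900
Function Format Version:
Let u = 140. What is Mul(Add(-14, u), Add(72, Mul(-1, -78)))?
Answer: 18900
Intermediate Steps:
Mul(Add(-14, u), Add(72, Mul(-1, -78))) = Mul(Add(-14, 140), Add(72, Mul(-1, -78))) = Mul(126, Add(72, 78)) = Mul(126, 150) = 18900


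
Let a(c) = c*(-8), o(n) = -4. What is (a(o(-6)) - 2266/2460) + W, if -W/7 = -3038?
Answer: 26195407/1230 ≈ 21297.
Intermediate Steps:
W = 21266 (W = -7*(-3038) = 21266)
a(c) = -8*c
(a(o(-6)) - 2266/2460) + W = (-8*(-4) - 2266/2460) + 21266 = (32 - 2266*1/2460) + 21266 = (32 - 1133/1230) + 21266 = 38227/1230 + 21266 = 26195407/1230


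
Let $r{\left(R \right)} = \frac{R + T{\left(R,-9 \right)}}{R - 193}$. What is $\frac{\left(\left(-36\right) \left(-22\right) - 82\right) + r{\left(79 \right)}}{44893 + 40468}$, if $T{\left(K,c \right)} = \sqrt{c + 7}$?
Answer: $\frac{80861}{9731154} - \frac{i \sqrt{2}}{9731154} \approx 0.0083095 - 1.4533 \cdot 10^{-7} i$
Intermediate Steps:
$T{\left(K,c \right)} = \sqrt{7 + c}$
$r{\left(R \right)} = \frac{R + i \sqrt{2}}{-193 + R}$ ($r{\left(R \right)} = \frac{R + \sqrt{7 - 9}}{R - 193} = \frac{R + \sqrt{-2}}{-193 + R} = \frac{R + i \sqrt{2}}{-193 + R}$)
$\frac{\left(\left(-36\right) \left(-22\right) - 82\right) + r{\left(79 \right)}}{44893 + 40468} = \frac{\left(\left(-36\right) \left(-22\right) - 82\right) + \frac{79 + i \sqrt{2}}{-193 + 79}}{44893 + 40468} = \frac{\left(792 - 82\right) + \frac{79 + i \sqrt{2}}{-114}}{85361} = \left(710 - \frac{79 + i \sqrt{2}}{114}\right) \frac{1}{85361} = \left(710 - \left(\frac{79}{114} + \frac{i \sqrt{2}}{114}\right)\right) \frac{1}{85361} = \left(\frac{80861}{114} - \frac{i \sqrt{2}}{114}\right) \frac{1}{85361} = \frac{80861}{9731154} - \frac{i \sqrt{2}}{9731154}$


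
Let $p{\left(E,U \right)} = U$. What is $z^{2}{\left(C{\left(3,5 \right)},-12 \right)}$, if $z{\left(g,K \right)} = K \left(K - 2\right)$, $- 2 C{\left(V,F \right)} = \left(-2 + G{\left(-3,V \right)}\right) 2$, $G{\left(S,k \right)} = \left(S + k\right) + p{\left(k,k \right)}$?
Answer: $28224$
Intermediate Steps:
$G{\left(S,k \right)} = S + 2 k$ ($G{\left(S,k \right)} = \left(S + k\right) + k = S + 2 k$)
$C{\left(V,F \right)} = 5 - 2 V$ ($C{\left(V,F \right)} = - \frac{\left(-2 + \left(-3 + 2 V\right)\right) 2}{2} = - \frac{\left(-5 + 2 V\right) 2}{2} = - \frac{-10 + 4 V}{2} = 5 - 2 V$)
$z{\left(g,K \right)} = K \left(-2 + K\right)$
$z^{2}{\left(C{\left(3,5 \right)},-12 \right)} = \left(- 12 \left(-2 - 12\right)\right)^{2} = \left(\left(-12\right) \left(-14\right)\right)^{2} = 168^{2} = 28224$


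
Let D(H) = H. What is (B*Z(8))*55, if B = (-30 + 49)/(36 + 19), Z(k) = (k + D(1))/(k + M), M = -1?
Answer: 171/7 ≈ 24.429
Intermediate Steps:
Z(k) = (1 + k)/(-1 + k) (Z(k) = (k + 1)/(k - 1) = (1 + k)/(-1 + k))
B = 19/55 ≈ 0.34545
(B*Z(8))*55 = (19*((1 + 8)/(-1 + 8))/55)*55 = (19*(9/7)/55)*55 = (19*((1/7)*9)/55)*55 = ((19/55)*(9/7))*55 = (171/385)*55 = 171/7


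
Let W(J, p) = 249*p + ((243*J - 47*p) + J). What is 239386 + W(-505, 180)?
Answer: 152526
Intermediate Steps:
W(J, p) = 202*p + 244*J (W(J, p) = 249*p + ((-47*p + 243*J) + J) = 249*p + (-47*p + 244*J) = 202*p + 244*J)
239386 + W(-505, 180) = 239386 + (202*180 + 244*(-505)) = 239386 + (36360 - 123220) = 239386 - 86860 = 152526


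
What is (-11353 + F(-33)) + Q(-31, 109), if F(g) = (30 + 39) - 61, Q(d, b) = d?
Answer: -11376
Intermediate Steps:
F(g) = 8 (F(g) = 69 - 61 = 8)
(-11353 + F(-33)) + Q(-31, 109) = (-11353 + 8) - 31 = -11345 - 31 = -11376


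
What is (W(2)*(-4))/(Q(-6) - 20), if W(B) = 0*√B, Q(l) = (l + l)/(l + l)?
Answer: 0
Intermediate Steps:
Q(l) = 1 (Q(l) = (2*l)/((2*l)) = (2*l)*(1/(2*l)) = 1)
W(B) = 0
(W(2)*(-4))/(Q(-6) - 20) = (0*(-4))/(1 - 20) = 0/(-19) = 0*(-1/19) = 0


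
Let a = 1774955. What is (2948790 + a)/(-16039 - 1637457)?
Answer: -363365/127192 ≈ -2.8568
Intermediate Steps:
(2948790 + a)/(-16039 - 1637457) = (2948790 + 1774955)/(-16039 - 1637457) = 4723745/(-1653496) = 4723745*(-1/1653496) = -363365/127192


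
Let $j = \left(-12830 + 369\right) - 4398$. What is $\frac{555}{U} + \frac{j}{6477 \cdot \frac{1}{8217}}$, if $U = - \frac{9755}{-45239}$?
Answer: $- \frac{79249457640}{4212209} \approx -18814.0$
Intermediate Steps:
$U = \frac{9755}{45239}$ ($U = \left(-9755\right) \left(- \frac{1}{45239}\right) = \frac{9755}{45239} \approx 0.21563$)
$j = -16859$ ($j = -12461 - 4398 = -16859$)
$\frac{555}{U} + \frac{j}{6477 \cdot \frac{1}{8217}} = \frac{555}{\frac{9755}{45239}} - \frac{16859}{6477 \cdot \frac{1}{8217}} = 555 \cdot \frac{45239}{9755} - \frac{16859}{6477 \cdot \frac{1}{8217}} = \frac{5021529}{1951} - \frac{16859}{\frac{2159}{2739}} = \frac{5021529}{1951} - \frac{46176801}{2159} = - \frac{79249457640}{4212209}$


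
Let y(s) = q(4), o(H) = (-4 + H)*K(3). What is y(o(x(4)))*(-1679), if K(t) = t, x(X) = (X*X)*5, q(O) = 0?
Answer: 0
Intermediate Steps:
x(X) = 5*X² (x(X) = X²*5 = 5*X²)
o(H) = -12 + 3*H (o(H) = (-4 + H)*3 = -12 + 3*H)
y(s) = 0
y(o(x(4)))*(-1679) = 0*(-1679) = 0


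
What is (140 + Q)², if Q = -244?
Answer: 10816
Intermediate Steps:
(140 + Q)² = (140 - 244)² = (-104)² = 10816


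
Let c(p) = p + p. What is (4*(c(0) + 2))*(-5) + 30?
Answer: -10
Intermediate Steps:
c(p) = 2*p
(4*(c(0) + 2))*(-5) + 30 = (4*(2*0 + 2))*(-5) + 30 = (4*(0 + 2))*(-5) + 30 = (4*2)*(-5) + 30 = 8*(-5) + 30 = -40 + 30 = -10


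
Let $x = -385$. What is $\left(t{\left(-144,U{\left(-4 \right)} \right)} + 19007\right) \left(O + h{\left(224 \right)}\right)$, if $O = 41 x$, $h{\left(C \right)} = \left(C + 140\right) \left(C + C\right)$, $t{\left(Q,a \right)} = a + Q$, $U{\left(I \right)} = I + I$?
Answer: $2777096385$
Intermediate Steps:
$U{\left(I \right)} = 2 I$
$t{\left(Q,a \right)} = Q + a$
$h{\left(C \right)} = 2 C \left(140 + C\right)$ ($h{\left(C \right)} = \left(140 + C\right) 2 C = 2 C \left(140 + C\right)$)
$O = -15785$ ($O = 41 \left(-385\right) = -15785$)
$\left(t{\left(-144,U{\left(-4 \right)} \right)} + 19007\right) \left(O + h{\left(224 \right)}\right) = \left(\left(-144 + 2 \left(-4\right)\right) + 19007\right) \left(-15785 + 2 \cdot 224 \left(140 + 224\right)\right) = \left(\left(-144 - 8\right) + 19007\right) \left(-15785 + 2 \cdot 224 \cdot 364\right) = \left(-152 + 19007\right) \left(-15785 + 163072\right) = 18855 \cdot 147287 = 2777096385$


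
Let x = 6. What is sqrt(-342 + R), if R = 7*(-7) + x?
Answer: I*sqrt(385) ≈ 19.621*I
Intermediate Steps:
R = -43 (R = 7*(-7) + 6 = -49 + 6 = -43)
sqrt(-342 + R) = sqrt(-342 - 43) = sqrt(-385) = I*sqrt(385)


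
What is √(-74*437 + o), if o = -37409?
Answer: I*√69747 ≈ 264.1*I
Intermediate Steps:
√(-74*437 + o) = √(-74*437 - 37409) = √(-32338 - 37409) = √(-69747) = I*√69747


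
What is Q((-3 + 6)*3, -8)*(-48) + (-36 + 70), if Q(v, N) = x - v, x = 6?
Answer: 178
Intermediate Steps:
Q(v, N) = 6 - v
Q((-3 + 6)*3, -8)*(-48) + (-36 + 70) = (6 - (-3 + 6)*3)*(-48) + (-36 + 70) = (6 - 3*3)*(-48) + 34 = (6 - 1*9)*(-48) + 34 = (6 - 9)*(-48) + 34 = -3*(-48) + 34 = 144 + 34 = 178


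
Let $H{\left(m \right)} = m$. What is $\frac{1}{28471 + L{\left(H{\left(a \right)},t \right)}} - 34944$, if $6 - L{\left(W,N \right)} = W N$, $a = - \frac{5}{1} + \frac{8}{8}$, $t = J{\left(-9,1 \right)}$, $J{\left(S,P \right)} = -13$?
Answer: $- \frac{993283199}{28425} \approx -34944.0$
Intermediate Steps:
$t = -13$
$a = -4$ ($a = \left(-5\right) 1 + 8 \cdot \frac{1}{8} = -5 + 1 = -4$)
$L{\left(W,N \right)} = 6 - N W$ ($L{\left(W,N \right)} = 6 - W N = 6 - N W$)
$\frac{1}{28471 + L{\left(H{\left(a \right)},t \right)}} - 34944 = \frac{1}{28471 + \left(6 - \left(-13\right) \left(-4\right)\right)} - 34944 = \frac{1}{28471 + \left(6 - 52\right)} - 34944 = \frac{1}{28471 - 46} - 34944 = \frac{1}{28425} - 34944 = - \frac{993283199}{28425}$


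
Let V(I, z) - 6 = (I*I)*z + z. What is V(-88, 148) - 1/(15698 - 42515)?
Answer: 30739415323/26817 ≈ 1.1463e+6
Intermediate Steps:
V(I, z) = 6 + z + z*I² (V(I, z) = 6 + ((I*I)*z + z) = 6 + (I²*z + z) = 6 + (z*I² + z) = 6 + (z + z*I²) = 6 + z + z*I²)
V(-88, 148) - 1/(15698 - 42515) = (6 + 148 + 148*(-88)²) - 1/(15698 - 42515) = (6 + 148 + 148*7744) - 1/(-26817) = (6 + 148 + 1146112) - 1*(-1/26817) = 1146266 + 1/26817 = 30739415323/26817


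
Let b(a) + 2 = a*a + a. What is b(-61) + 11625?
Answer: 15283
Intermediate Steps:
b(a) = -2 + a + a**2 (b(a) = -2 + (a*a + a) = -2 + (a**2 + a) = -2 + (a + a**2) = -2 + a + a**2)
b(-61) + 11625 = (-2 - 61 + (-61)**2) + 11625 = (-2 - 61 + 3721) + 11625 = 3658 + 11625 = 15283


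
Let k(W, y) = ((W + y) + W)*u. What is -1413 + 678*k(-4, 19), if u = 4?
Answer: 28419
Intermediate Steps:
k(W, y) = 4*y + 8*W (k(W, y) = ((W + y) + W)*4 = (y + 2*W)*4 = 4*y + 8*W)
-1413 + 678*k(-4, 19) = -1413 + 678*(4*19 + 8*(-4)) = -1413 + 678*(76 - 32) = -1413 + 678*44 = -1413 + 29832 = 28419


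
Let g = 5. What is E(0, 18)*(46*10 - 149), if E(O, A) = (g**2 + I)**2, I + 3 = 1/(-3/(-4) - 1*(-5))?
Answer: 80891100/529 ≈ 1.5291e+5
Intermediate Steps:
I = -65/23 (I = -3 + 1/(-3/(-4) - 1*(-5)) = -3 + 1/(-3*(-1/4) + 5) = -3 + 1/(3/4 + 5) = -3 + 1/(23/4) = -3 + 4/23 = -65/23 ≈ -2.8261)
E(O, A) = 260100/529 (E(O, A) = (5**2 - 65/23)**2 = (25 - 65/23)**2 = (510/23)**2 = 260100/529)
E(0, 18)*(46*10 - 149) = 260100*(46*10 - 149)/529 = 260100*(460 - 149)/529 = (260100/529)*311 = 80891100/529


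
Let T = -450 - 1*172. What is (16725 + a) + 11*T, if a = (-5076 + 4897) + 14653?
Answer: 24357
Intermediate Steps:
T = -622 (T = -450 - 172 = -622)
a = 14474 (a = -179 + 14653 = 14474)
(16725 + a) + 11*T = (16725 + 14474) + 11*(-622) = 31199 - 6842 = 24357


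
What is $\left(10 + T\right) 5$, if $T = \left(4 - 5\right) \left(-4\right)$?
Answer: $70$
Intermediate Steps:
$T = 4$ ($T = \left(-1\right) \left(-4\right) = 4$)
$\left(10 + T\right) 5 = \left(10 + 4\right) 5 = 14 \cdot 5 = 70$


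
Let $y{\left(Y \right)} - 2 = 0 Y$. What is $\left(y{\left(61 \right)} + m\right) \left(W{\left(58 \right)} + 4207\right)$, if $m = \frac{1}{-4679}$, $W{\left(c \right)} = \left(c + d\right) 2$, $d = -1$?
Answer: $\frac{40431597}{4679} \approx 8641.1$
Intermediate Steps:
$W{\left(c \right)} = -2 + 2 c$ ($W{\left(c \right)} = \left(c - 1\right) 2 = \left(-1 + c\right) 2 = -2 + 2 c$)
$y{\left(Y \right)} = 2$ ($y{\left(Y \right)} = 2 + 0 Y = 2 + 0 = 2$)
$m = - \frac{1}{4679} \approx -0.00021372$
$\left(y{\left(61 \right)} + m\right) \left(W{\left(58 \right)} + 4207\right) = \left(2 - \frac{1}{4679}\right) \left(\left(-2 + 2 \cdot 58\right) + 4207\right) = \frac{9357 \left(\left(-2 + 116\right) + 4207\right)}{4679} = \frac{9357 \left(114 + 4207\right)}{4679} = \frac{9357}{4679} \cdot 4321 = \frac{40431597}{4679}$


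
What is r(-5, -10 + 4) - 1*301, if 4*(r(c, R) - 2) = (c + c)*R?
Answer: -284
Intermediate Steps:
r(c, R) = 2 + R*c/2 (r(c, R) = 2 + ((c + c)*R)/4 = 2 + ((2*c)*R)/4 = 2 + (2*R*c)/4 = 2 + R*c/2)
r(-5, -10 + 4) - 1*301 = (2 + (½)*(-10 + 4)*(-5)) - 1*301 = (2 + (½)*(-6)*(-5)) - 301 = (2 + 15) - 301 = 17 - 301 = -284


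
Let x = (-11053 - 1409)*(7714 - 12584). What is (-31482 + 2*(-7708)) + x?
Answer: 60643042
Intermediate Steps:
x = 60689940 (x = -12462*(-4870) = 60689940)
(-31482 + 2*(-7708)) + x = (-31482 + 2*(-7708)) + 60689940 = (-31482 - 15416) + 60689940 = -46898 + 60689940 = 60643042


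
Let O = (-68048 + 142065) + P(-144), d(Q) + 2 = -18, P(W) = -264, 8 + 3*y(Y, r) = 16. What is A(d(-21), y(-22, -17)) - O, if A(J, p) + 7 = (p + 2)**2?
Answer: -663644/9 ≈ -73738.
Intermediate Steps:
y(Y, r) = 8/3 (y(Y, r) = -8/3 + (1/3)*16 = -8/3 + 16/3 = 8/3)
d(Q) = -20 (d(Q) = -2 - 18 = -20)
A(J, p) = -7 + (2 + p)**2 (A(J, p) = -7 + (p + 2)**2 = -7 + (2 + p)**2)
O = 73753 (O = (-68048 + 142065) - 264 = 74017 - 264 = 73753)
A(d(-21), y(-22, -17)) - O = (-7 + (2 + 8/3)**2) - 1*73753 = (-7 + (14/3)**2) - 73753 = (-7 + 196/9) - 73753 = 133/9 - 73753 = -663644/9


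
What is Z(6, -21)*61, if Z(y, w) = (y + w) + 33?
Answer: 1098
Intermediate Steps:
Z(y, w) = 33 + w + y (Z(y, w) = (w + y) + 33 = 33 + w + y)
Z(6, -21)*61 = (33 - 21 + 6)*61 = 18*61 = 1098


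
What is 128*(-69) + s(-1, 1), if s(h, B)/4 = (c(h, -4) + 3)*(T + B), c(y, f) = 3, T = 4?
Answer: -8712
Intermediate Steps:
s(h, B) = 96 + 24*B (s(h, B) = 4*((3 + 3)*(4 + B)) = 4*(6*(4 + B)) = 4*(24 + 6*B) = 96 + 24*B)
128*(-69) + s(-1, 1) = 128*(-69) + (96 + 24*1) = -8832 + (96 + 24) = -8832 + 120 = -8712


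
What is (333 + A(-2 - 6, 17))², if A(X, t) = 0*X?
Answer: 110889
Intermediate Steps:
A(X, t) = 0
(333 + A(-2 - 6, 17))² = (333 + 0)² = 333² = 110889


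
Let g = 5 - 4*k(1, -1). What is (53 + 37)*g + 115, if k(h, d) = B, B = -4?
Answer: 2005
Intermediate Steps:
k(h, d) = -4
g = 21 (g = 5 - 4*(-4) = 5 + 16 = 21)
(53 + 37)*g + 115 = (53 + 37)*21 + 115 = 90*21 + 115 = 1890 + 115 = 2005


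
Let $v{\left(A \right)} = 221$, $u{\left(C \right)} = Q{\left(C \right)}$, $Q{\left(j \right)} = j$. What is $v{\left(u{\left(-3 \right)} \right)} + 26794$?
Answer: $27015$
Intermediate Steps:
$u{\left(C \right)} = C$
$v{\left(u{\left(-3 \right)} \right)} + 26794 = 221 + 26794 = 27015$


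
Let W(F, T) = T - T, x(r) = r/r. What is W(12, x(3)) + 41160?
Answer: 41160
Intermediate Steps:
x(r) = 1
W(F, T) = 0
W(12, x(3)) + 41160 = 0 + 41160 = 41160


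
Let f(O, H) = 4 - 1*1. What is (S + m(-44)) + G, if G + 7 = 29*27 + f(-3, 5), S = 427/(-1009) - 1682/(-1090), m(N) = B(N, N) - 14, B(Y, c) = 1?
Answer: 421843084/549905 ≈ 767.12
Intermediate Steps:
f(O, H) = 3 (f(O, H) = 4 - 1 = 3)
m(N) = -13 (m(N) = 1 - 14 = -13)
S = 615854/549905 (S = 427*(-1/1009) - 1682*(-1/1090) = -427/1009 + 841/545 = 615854/549905 ≈ 1.1199)
G = 779 (G = -7 + (29*27 + 3) = -7 + (783 + 3) = -7 + 786 = 779)
(S + m(-44)) + G = (615854/549905 - 13) + 779 = -6532911/549905 + 779 = 421843084/549905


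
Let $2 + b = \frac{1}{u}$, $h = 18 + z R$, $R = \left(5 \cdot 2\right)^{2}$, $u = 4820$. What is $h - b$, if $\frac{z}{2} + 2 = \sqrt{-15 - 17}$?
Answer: $- \frac{1831601}{4820} + 800 i \sqrt{2} \approx -380.0 + 1131.4 i$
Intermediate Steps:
$R = 100$ ($R = 10^{2} = 100$)
$z = -4 + 8 i \sqrt{2}$ ($z = -4 + 2 \sqrt{-15 - 17} = -4 + 2 \sqrt{-32} = -4 + 2 \cdot 4 i \sqrt{2} = -4 + 8 i \sqrt{2} \approx -4.0 + 11.314 i$)
$h = -382 + 800 i \sqrt{2}$ ($h = 18 + \left(-4 + 8 i \sqrt{2}\right) 100 = 18 - \left(400 - 800 i \sqrt{2}\right) = -382 + 800 i \sqrt{2} \approx -382.0 + 1131.4 i$)
$b = - \frac{9639}{4820}$ ($b = -2 + \frac{1}{4820} = - \frac{9639}{4820} \approx -1.9998$)
$h - b = \left(-382 + 800 i \sqrt{2}\right) - - \frac{9639}{4820} = \left(-382 + 800 i \sqrt{2}\right) + \frac{9639}{4820} = - \frac{1831601}{4820} + 800 i \sqrt{2}$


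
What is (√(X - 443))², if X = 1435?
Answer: 992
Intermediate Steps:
(√(X - 443))² = (√(1435 - 443))² = (√992)² = (4*√62)² = 992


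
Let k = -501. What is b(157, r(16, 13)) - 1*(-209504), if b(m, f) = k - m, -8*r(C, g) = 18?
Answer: 208846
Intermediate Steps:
r(C, g) = -9/4 (r(C, g) = -⅛*18 = -9/4)
b(m, f) = -501 - m
b(157, r(16, 13)) - 1*(-209504) = (-501 - 1*157) - 1*(-209504) = (-501 - 157) + 209504 = -658 + 209504 = 208846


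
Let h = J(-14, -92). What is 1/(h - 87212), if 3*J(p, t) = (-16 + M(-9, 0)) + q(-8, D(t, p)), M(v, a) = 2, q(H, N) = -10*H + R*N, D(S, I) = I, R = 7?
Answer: -3/261668 ≈ -1.1465e-5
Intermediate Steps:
q(H, N) = -10*H + 7*N
J(p, t) = 22 + 7*p/3 (J(p, t) = ((-16 + 2) + (-10*(-8) + 7*p))/3 = (-14 + (80 + 7*p))/3 = (66 + 7*p)/3 = 22 + 7*p/3)
h = -32/3 (h = 22 + (7/3)*(-14) = 22 - 98/3 = -32/3 ≈ -10.667)
1/(h - 87212) = 1/(-32/3 - 87212) = 1/(-261668/3) = -3/261668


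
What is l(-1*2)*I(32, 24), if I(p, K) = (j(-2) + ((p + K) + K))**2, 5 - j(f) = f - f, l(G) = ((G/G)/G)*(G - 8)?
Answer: 36125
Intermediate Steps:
l(G) = (-8 + G)/G (l(G) = (1/G)*(-8 + G) = (-8 + G)/G)
j(f) = 5 (j(f) = 5 - (f - f) = 5 - 1*0 = 5 + 0 = 5)
I(p, K) = (5 + p + 2*K)**2 (I(p, K) = (5 + ((p + K) + K))**2 = (5 + ((K + p) + K))**2 = (5 + (p + 2*K))**2 = (5 + p + 2*K)**2)
l(-1*2)*I(32, 24) = ((-8 - 1*2)/((-1*2)))*(5 + 32 + 2*24)**2 = ((-8 - 2)/(-2))*(5 + 32 + 48)**2 = -1/2*(-10)*85**2 = 5*7225 = 36125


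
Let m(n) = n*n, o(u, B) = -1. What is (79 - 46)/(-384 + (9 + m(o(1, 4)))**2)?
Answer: -33/284 ≈ -0.11620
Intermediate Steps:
m(n) = n**2
(79 - 46)/(-384 + (9 + m(o(1, 4)))**2) = (79 - 46)/(-384 + (9 + (-1)**2)**2) = 33/(-384 + (9 + 1)**2) = 33/(-384 + 10**2) = 33/(-384 + 100) = 33/(-284) = 33*(-1/284) = -33/284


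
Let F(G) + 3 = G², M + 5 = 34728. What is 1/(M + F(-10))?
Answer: 1/34820 ≈ 2.8719e-5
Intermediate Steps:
M = 34723 (M = -5 + 34728 = 34723)
F(G) = -3 + G²
1/(M + F(-10)) = 1/(34723 + (-3 + (-10)²)) = 1/(34723 + (-3 + 100)) = 1/(34723 + 97) = 1/34820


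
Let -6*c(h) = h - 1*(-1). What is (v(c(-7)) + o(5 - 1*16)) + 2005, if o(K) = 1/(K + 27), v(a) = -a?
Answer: 32065/16 ≈ 2004.1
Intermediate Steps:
c(h) = -⅙ - h/6 (c(h) = -(h - 1*(-1))/6 = -(h + 1)/6 = -(1 + h)/6 = -⅙ - h/6)
o(K) = 1/(27 + K)
(v(c(-7)) + o(5 - 1*16)) + 2005 = (-(-⅙ - ⅙*(-7)) + 1/(27 + (5 - 1*16))) + 2005 = (-(-⅙ + 7/6) + 1/(27 + (5 - 16))) + 2005 = (-1*1 + 1/(27 - 11)) + 2005 = (-1 + 1/16) + 2005 = -15/16 + 2005 = 32065/16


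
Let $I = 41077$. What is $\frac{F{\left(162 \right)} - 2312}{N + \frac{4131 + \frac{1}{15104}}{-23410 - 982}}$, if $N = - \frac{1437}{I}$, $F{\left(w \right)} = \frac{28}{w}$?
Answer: $\frac{2833860624837849088}{250484311446021} \approx 11314.0$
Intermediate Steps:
$N = - \frac{1437}{41077} \approx -0.034983$
$\frac{F{\left(162 \right)} - 2312}{N + \frac{4131 + \frac{1}{15104}}{-23410 - 982}} = \frac{\frac{28}{162} - 2312}{- \frac{1437}{41077} + \frac{4131 + \frac{1}{15104}}{-23410 - 982}} = \frac{28 \cdot \frac{1}{162} - 2312}{- \frac{1437}{41077} + \frac{4131 + \frac{1}{15104}}{-24392}} = \frac{\frac{14}{81} - 2312}{- \frac{1437}{41077} + \frac{62394625}{15104} \left(- \frac{1}{24392}\right)} = - \frac{187258}{81 \left(- \frac{1437}{41077} - \frac{62394625}{368416768}\right)} = - \frac{187258}{81 \left(- \frac{3092398906741}{15133455579136}\right)} = \left(- \frac{187258}{81}\right) \left(- \frac{15133455579136}{3092398906741}\right) = \frac{2833860624837849088}{250484311446021}$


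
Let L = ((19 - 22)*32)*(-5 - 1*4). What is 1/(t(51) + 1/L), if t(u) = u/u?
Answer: 864/865 ≈ 0.99884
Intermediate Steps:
t(u) = 1
L = 864 (L = (-3*32)*(-5 - 4) = -96*(-9) = 864)
1/(t(51) + 1/L) = 1/(1 + 1/864) = 1/(865/864) = 864/865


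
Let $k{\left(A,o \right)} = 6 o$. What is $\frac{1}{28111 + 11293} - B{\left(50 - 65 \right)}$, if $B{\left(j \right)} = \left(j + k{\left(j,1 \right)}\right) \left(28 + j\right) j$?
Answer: $- \frac{69154019}{39404} \approx -1755.0$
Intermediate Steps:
$B{\left(j \right)} = j \left(6 + j\right) \left(28 + j\right)$ ($B{\left(j \right)} = \left(j + 6 \cdot 1\right) \left(28 + j\right) j = \left(j + 6\right) \left(28 + j\right) j = \left(6 + j\right) \left(28 + j\right) j = j \left(6 + j\right) \left(28 + j\right)$)
$\frac{1}{28111 + 11293} - B{\left(50 - 65 \right)} = \frac{1}{28111 + 11293} - \left(50 - 65\right) \left(168 + \left(50 - 65\right)^{2} + 34 \left(50 - 65\right)\right) = \frac{1}{39404} - - 15 \left(168 + \left(-15\right)^{2} + 34 \left(-15\right)\right) = \frac{1}{39404} - - 15 \left(168 + 225 - 510\right) = \frac{1}{39404} - \left(-15\right) \left(-117\right) = \frac{1}{39404} - 1755 = - \frac{69154019}{39404}$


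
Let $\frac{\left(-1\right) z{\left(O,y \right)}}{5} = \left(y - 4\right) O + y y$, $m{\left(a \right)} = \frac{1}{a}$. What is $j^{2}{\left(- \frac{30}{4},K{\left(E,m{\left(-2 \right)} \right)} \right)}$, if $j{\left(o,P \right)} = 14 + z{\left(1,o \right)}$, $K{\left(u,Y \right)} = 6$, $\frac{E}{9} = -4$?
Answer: $\frac{703921}{16} \approx 43995.0$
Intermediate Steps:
$E = -36$ ($E = 9 \left(-4\right) = -36$)
$z{\left(O,y \right)} = - 5 y^{2} - 5 O \left(-4 + y\right)$ ($z{\left(O,y \right)} = - 5 \left(\left(y - 4\right) O + y y\right) = - 5 \left(\left(y - 4\right) O + y^{2}\right) = - 5 \left(\left(-4 + y\right) O + y^{2}\right) = - 5 \left(O \left(-4 + y\right) + y^{2}\right) = - 5 \left(y^{2} + O \left(-4 + y\right)\right) = - 5 y^{2} - 5 O \left(-4 + y\right)$)
$j{\left(o,P \right)} = 34 - 5 o - 5 o^{2}$ ($j{\left(o,P \right)} = 14 - \left(-20 + 5 o + 5 o^{2}\right) = 34 - 5 o - 5 o^{2}$)
$j^{2}{\left(- \frac{30}{4},K{\left(E,m{\left(-2 \right)} \right)} \right)} = \left(34 - 5 \left(- \frac{30}{4}\right) - 5 \left(- \frac{30}{4}\right)^{2}\right)^{2} = \left(34 - 5 \left(\left(-30\right) \frac{1}{4}\right) - 5 \left(\left(-30\right) \frac{1}{4}\right)^{2}\right)^{2} = \left(34 - - \frac{75}{2} - 5 \left(- \frac{15}{2}\right)^{2}\right)^{2} = \left(34 + \frac{75}{2} - \frac{1125}{4}\right)^{2} = \left(- \frac{839}{4}\right)^{2} = \frac{703921}{16}$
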